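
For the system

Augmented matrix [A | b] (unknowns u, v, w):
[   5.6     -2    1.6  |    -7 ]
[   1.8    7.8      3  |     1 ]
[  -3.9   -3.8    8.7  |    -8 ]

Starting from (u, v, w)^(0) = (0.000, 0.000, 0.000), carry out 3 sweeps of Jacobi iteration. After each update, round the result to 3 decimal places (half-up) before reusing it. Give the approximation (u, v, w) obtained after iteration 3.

(-0.568, 0.893, -1.005)

Iteration 1:
  u = (-7 - (-2)·0.000 - (1.6)·0.000) / (5.6) = -1.250
  v = (1 - (1.8)·0.000 - (3)·0.000) / (7.8) = 0.128
  w = (-8 - (-3.9)·0.000 - (-3.8)·0.000) / (8.7) = -0.920
Iteration 2:
  u = (-7 - (-2)·0.128 - (1.6)·-0.920) / (5.6) = -0.941
  v = (1 - (1.8)·-1.250 - (3)·-0.920) / (7.8) = 0.771
  w = (-8 - (-3.9)·-1.250 - (-3.8)·0.128) / (8.7) = -1.424
Iteration 3:
  u = (-7 - (-2)·0.771 - (1.6)·-1.424) / (5.6) = -0.568
  v = (1 - (1.8)·-0.941 - (3)·-1.424) / (7.8) = 0.893
  w = (-8 - (-3.9)·-0.941 - (-3.8)·0.771) / (8.7) = -1.005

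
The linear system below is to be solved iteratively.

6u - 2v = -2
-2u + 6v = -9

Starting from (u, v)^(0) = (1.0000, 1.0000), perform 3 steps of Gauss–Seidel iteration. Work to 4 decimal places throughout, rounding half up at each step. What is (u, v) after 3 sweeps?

(-0.9259, -1.8086)

Iteration 1:
  u = (-2 - (-2)·1.0000) / (6) = 0.0000
  v = (-9 - (-2)·0.0000) / (6) = -1.5000
Iteration 2:
  u = (-2 - (-2)·-1.5000) / (6) = -0.8333
  v = (-9 - (-2)·-0.8333) / (6) = -1.7778
Iteration 3:
  u = (-2 - (-2)·-1.7778) / (6) = -0.9259
  v = (-9 - (-2)·-0.9259) / (6) = -1.8086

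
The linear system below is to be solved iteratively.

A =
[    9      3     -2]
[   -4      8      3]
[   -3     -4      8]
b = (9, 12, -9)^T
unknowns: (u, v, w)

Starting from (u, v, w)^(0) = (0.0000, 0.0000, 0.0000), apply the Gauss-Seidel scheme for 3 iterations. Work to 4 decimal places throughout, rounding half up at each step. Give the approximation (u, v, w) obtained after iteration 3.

Iteration 1:
  u = (9 - (3)·0.0000 - (-2)·0.0000) / (9) = 1.0000
  v = (12 - (-4)·1.0000 - (3)·0.0000) / (8) = 2.0000
  w = (-9 - (-3)·1.0000 - (-4)·2.0000) / (8) = 0.2500
Iteration 2:
  u = (9 - (3)·2.0000 - (-2)·0.2500) / (9) = 0.3889
  v = (12 - (-4)·0.3889 - (3)·0.2500) / (8) = 1.6007
  w = (-9 - (-3)·0.3889 - (-4)·1.6007) / (8) = -0.1788
Iteration 3:
  u = (9 - (3)·1.6007 - (-2)·-0.1788) / (9) = 0.4267
  v = (12 - (-4)·0.4267 - (3)·-0.1788) / (8) = 1.7804
  w = (-9 - (-3)·0.4267 - (-4)·1.7804) / (8) = -0.0748

(0.4267, 1.7804, -0.0748)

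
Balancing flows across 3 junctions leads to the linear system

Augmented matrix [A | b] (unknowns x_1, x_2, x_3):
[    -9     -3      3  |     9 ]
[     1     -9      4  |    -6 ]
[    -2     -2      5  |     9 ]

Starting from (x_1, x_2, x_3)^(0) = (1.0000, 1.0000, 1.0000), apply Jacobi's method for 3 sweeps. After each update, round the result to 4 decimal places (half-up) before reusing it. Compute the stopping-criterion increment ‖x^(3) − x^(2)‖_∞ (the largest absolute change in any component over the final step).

Iteration 1:
  x_1 = (9 - (-3)·1.0000 - (3)·1.0000) / (-9) = -1.0000
  x_2 = (-6 - (1)·1.0000 - (4)·1.0000) / (-9) = 1.2222
  x_3 = (9 - (-2)·1.0000 - (-2)·1.0000) / (5) = 2.6000
Iteration 2:
  x_1 = (9 - (-3)·1.2222 - (3)·2.6000) / (-9) = -0.5407
  x_2 = (-6 - (1)·-1.0000 - (4)·2.6000) / (-9) = 1.7111
  x_3 = (9 - (-2)·-1.0000 - (-2)·1.2222) / (5) = 1.8889
Iteration 3:
  x_1 = (9 - (-3)·1.7111 - (3)·1.8889) / (-9) = -0.9407
  x_2 = (-6 - (1)·-0.5407 - (4)·1.8889) / (-9) = 1.4461
  x_3 = (9 - (-2)·-0.5407 - (-2)·1.7111) / (5) = 2.2682
Change: (-0.4000, -0.2650, 0.3793) → max |·| = 0.4000

0.4000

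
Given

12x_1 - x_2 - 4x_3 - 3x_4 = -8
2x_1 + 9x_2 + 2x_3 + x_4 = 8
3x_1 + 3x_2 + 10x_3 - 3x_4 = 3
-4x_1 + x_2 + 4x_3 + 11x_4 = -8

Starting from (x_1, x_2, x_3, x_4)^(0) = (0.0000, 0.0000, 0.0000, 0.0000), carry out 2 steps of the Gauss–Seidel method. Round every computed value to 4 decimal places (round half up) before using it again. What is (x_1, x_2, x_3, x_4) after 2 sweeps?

(-0.8005, 1.1507, -0.1449, -1.0703)

Iteration 1:
  x_1 = (-8 - (-1)·0.0000 - (-4)·0.0000 - (-3)·0.0000) / (12) = -0.6667
  x_2 = (8 - (2)·-0.6667 - (2)·0.0000 - (1)·0.0000) / (9) = 1.0370
  x_3 = (3 - (3)·-0.6667 - (3)·1.0370 - (-3)·0.0000) / (10) = 0.1889
  x_4 = (-8 - (-4)·-0.6667 - (1)·1.0370 - (4)·0.1889) / (11) = -1.1327
Iteration 2:
  x_1 = (-8 - (-1)·1.0370 - (-4)·0.1889 - (-3)·-1.1327) / (12) = -0.8005
  x_2 = (8 - (2)·-0.8005 - (2)·0.1889 - (1)·-1.1327) / (9) = 1.1507
  x_3 = (3 - (3)·-0.8005 - (3)·1.1507 - (-3)·-1.1327) / (10) = -0.1449
  x_4 = (-8 - (-4)·-0.8005 - (1)·1.1507 - (4)·-0.1449) / (11) = -1.0703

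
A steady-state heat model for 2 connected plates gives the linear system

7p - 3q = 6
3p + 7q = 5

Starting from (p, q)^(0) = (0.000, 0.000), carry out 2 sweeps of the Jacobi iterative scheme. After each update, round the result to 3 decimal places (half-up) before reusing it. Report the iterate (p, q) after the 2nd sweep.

(1.163, 0.347)

Iteration 1:
  p = (6 - (-3)·0.000) / (7) = 0.857
  q = (5 - (3)·0.000) / (7) = 0.714
Iteration 2:
  p = (6 - (-3)·0.714) / (7) = 1.163
  q = (5 - (3)·0.857) / (7) = 0.347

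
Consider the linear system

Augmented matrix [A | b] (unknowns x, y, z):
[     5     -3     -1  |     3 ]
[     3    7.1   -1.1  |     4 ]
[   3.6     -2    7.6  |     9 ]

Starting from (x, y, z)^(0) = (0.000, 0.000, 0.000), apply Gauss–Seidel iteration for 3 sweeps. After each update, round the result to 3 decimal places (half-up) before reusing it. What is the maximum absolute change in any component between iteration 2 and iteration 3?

Iteration 1:
  x = (3 - (-3)·0.000 - (-1)·0.000) / (5) = 0.600
  y = (4 - (3)·0.600 - (-1.1)·0.000) / (7.1) = 0.310
  z = (9 - (3.6)·0.600 - (-2)·0.310) / (7.6) = 0.982
Iteration 2:
  x = (3 - (-3)·0.310 - (-1)·0.982) / (5) = 0.982
  y = (4 - (3)·0.982 - (-1.1)·0.982) / (7.1) = 0.301
  z = (9 - (3.6)·0.982 - (-2)·0.301) / (7.6) = 0.798
Iteration 3:
  x = (3 - (-3)·0.301 - (-1)·0.798) / (5) = 0.940
  y = (4 - (3)·0.940 - (-1.1)·0.798) / (7.1) = 0.290
  z = (9 - (3.6)·0.940 - (-2)·0.290) / (7.6) = 0.815
Change: (-0.042, -0.011, 0.017) → max |·| = 0.042

0.042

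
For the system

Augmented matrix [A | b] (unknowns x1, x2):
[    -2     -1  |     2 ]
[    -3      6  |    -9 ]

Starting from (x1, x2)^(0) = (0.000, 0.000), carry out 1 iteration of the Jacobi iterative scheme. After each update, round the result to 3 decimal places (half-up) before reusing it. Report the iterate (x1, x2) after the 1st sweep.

Iteration 1:
  x1 = (2 - (-1)·0.000) / (-2) = -1.000
  x2 = (-9 - (-3)·0.000) / (6) = -1.500

(-1.000, -1.500)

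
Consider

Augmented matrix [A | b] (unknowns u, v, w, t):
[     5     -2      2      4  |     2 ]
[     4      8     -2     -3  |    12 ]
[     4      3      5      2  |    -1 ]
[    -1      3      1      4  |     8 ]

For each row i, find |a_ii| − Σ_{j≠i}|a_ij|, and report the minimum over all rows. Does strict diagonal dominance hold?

row 1: |5| − (2+2+4) = -3
row 2: |8| − (4+2+3) = -1
row 3: |5| − (4+3+2) = -4
row 4: |4| − (1+3+1) = -1
minimum over rows = -4 → not strictly diagonally dominant

-4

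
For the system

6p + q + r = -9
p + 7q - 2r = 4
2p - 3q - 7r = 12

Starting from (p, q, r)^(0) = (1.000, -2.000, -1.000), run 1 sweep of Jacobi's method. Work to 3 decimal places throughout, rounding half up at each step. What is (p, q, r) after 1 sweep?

(-1.000, 0.143, -0.571)

Iteration 1:
  p = (-9 - (1)·-2.000 - (1)·-1.000) / (6) = -1.000
  q = (4 - (1)·1.000 - (-2)·-1.000) / (7) = 0.143
  r = (12 - (2)·1.000 - (-3)·-2.000) / (-7) = -0.571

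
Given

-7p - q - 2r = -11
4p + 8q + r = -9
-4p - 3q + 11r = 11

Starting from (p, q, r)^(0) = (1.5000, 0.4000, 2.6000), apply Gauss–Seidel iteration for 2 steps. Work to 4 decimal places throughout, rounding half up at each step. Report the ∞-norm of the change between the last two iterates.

Iteration 1:
  p = (-11 - (-1)·0.4000 - (-2)·2.6000) / (-7) = 0.7714
  q = (-9 - (4)·0.7714 - (1)·2.6000) / (8) = -1.8357
  r = (11 - (-4)·0.7714 - (-3)·-1.8357) / (11) = 0.7799
Iteration 2:
  p = (-11 - (-1)·-1.8357 - (-2)·0.7799) / (-7) = 1.6108
  q = (-9 - (4)·1.6108 - (1)·0.7799) / (8) = -2.0279
  r = (11 - (-4)·1.6108 - (-3)·-2.0279) / (11) = 1.0327
Change: (0.8394, -0.1922, 0.2528) → max |·| = 0.8394

0.8394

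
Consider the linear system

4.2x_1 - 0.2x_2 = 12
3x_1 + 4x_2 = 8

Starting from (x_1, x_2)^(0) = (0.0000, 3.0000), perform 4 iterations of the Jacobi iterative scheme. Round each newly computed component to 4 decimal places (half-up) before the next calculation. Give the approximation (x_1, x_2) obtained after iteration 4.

(2.8469, -0.1339)

Iteration 1:
  x_1 = (12 - (-0.2)·3.0000) / (4.2) = 3.0000
  x_2 = (8 - (3)·0.0000) / (4) = 2.0000
Iteration 2:
  x_1 = (12 - (-0.2)·2.0000) / (4.2) = 2.9524
  x_2 = (8 - (3)·3.0000) / (4) = -0.2500
Iteration 3:
  x_1 = (12 - (-0.2)·-0.2500) / (4.2) = 2.8452
  x_2 = (8 - (3)·2.9524) / (4) = -0.2143
Iteration 4:
  x_1 = (12 - (-0.2)·-0.2143) / (4.2) = 2.8469
  x_2 = (8 - (3)·2.8452) / (4) = -0.1339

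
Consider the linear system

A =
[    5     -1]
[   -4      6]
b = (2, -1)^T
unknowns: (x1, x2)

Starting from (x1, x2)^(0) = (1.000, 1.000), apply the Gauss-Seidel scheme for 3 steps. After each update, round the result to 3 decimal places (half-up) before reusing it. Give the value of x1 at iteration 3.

Iteration 1:
  x1 = (2 - (-1)·1.000) / (5) = 0.600
  x2 = (-1 - (-4)·0.600) / (6) = 0.233
Iteration 2:
  x1 = (2 - (-1)·0.233) / (5) = 0.447
  x2 = (-1 - (-4)·0.447) / (6) = 0.131
Iteration 3:
  x1 = (2 - (-1)·0.131) / (5) = 0.426
  x2 = (-1 - (-4)·0.426) / (6) = 0.117

0.426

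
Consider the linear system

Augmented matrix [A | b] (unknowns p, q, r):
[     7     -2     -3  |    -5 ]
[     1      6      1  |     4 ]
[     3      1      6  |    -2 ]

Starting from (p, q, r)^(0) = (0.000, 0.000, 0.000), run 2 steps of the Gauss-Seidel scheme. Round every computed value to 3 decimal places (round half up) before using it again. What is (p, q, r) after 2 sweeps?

(-0.536, 0.774, -0.194)

Iteration 1:
  p = (-5 - (-2)·0.000 - (-3)·0.000) / (7) = -0.714
  q = (4 - (1)·-0.714 - (1)·0.000) / (6) = 0.786
  r = (-2 - (3)·-0.714 - (1)·0.786) / (6) = -0.107
Iteration 2:
  p = (-5 - (-2)·0.786 - (-3)·-0.107) / (7) = -0.536
  q = (4 - (1)·-0.536 - (1)·-0.107) / (6) = 0.774
  r = (-2 - (3)·-0.536 - (1)·0.774) / (6) = -0.194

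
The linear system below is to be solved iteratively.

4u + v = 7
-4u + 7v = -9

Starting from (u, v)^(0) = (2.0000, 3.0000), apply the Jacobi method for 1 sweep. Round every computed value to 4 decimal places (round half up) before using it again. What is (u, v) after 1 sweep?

Iteration 1:
  u = (7 - (1)·3.0000) / (4) = 1.0000
  v = (-9 - (-4)·2.0000) / (7) = -0.1429

(1.0000, -0.1429)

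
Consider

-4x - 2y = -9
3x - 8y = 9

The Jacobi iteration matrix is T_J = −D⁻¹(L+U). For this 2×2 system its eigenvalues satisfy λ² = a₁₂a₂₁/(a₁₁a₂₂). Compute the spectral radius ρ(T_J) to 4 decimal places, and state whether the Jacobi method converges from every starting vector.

a₁₂a₂₁/(a₁₁a₂₂) = (-2)·(3) / ((-4)·(-8)) = -0.187500
ρ = √|-0.187500| = √0.187500 = 0.4330
ρ < 1, so Jacobi converges

0.4330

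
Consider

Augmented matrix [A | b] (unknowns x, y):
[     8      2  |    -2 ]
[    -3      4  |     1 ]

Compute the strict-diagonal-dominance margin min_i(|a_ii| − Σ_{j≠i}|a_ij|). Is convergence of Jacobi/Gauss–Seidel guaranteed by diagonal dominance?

row 1: |8| − (2) = 6
row 2: |4| − (3) = 1
minimum over rows = 1 → strictly diagonally dominant (convergence guaranteed)

1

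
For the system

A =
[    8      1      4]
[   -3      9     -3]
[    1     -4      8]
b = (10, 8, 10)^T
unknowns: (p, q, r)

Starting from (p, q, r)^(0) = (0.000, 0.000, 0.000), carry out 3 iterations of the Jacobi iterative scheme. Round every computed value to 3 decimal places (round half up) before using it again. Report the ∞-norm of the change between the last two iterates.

0.509

Iteration 1:
  p = (10 - (1)·0.000 - (4)·0.000) / (8) = 1.250
  q = (8 - (-3)·0.000 - (-3)·0.000) / (9) = 0.889
  r = (10 - (1)·0.000 - (-4)·0.000) / (8) = 1.250
Iteration 2:
  p = (10 - (1)·0.889 - (4)·1.250) / (8) = 0.514
  q = (8 - (-3)·1.250 - (-3)·1.250) / (9) = 1.722
  r = (10 - (1)·1.250 - (-4)·0.889) / (8) = 1.538
Iteration 3:
  p = (10 - (1)·1.722 - (4)·1.538) / (8) = 0.266
  q = (8 - (-3)·0.514 - (-3)·1.538) / (9) = 1.573
  r = (10 - (1)·0.514 - (-4)·1.722) / (8) = 2.047
Change: (-0.248, -0.149, 0.509) → max |·| = 0.509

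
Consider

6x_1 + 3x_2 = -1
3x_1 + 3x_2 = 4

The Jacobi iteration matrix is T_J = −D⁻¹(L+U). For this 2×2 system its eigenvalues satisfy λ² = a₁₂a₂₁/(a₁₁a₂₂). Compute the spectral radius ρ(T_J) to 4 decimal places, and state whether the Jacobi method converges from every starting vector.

0.7071

a₁₂a₂₁/(a₁₁a₂₂) = (3)·(3) / ((6)·(3)) = 0.500000
ρ = √|0.500000| = √0.500000 = 0.7071
ρ < 1, so Jacobi converges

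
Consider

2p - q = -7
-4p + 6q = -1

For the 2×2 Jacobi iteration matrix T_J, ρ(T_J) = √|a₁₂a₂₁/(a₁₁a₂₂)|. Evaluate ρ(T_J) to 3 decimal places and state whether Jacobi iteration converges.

0.577

a₁₂a₂₁/(a₁₁a₂₂) = (-1)·(-4) / ((2)·(6)) = 0.333333
ρ = √|0.333333| = √0.333333 = 0.577
ρ < 1, so Jacobi converges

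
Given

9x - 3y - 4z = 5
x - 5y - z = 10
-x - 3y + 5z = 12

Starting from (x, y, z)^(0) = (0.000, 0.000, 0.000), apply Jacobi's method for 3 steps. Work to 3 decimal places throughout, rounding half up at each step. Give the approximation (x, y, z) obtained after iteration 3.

(0.349, -2.071, 1.170)

Iteration 1:
  x = (5 - (-3)·0.000 - (-4)·0.000) / (9) = 0.556
  y = (10 - (1)·0.000 - (-1)·0.000) / (-5) = -2.000
  z = (12 - (-1)·0.000 - (-3)·0.000) / (5) = 2.400
Iteration 2:
  x = (5 - (-3)·-2.000 - (-4)·2.400) / (9) = 0.956
  y = (10 - (1)·0.556 - (-1)·2.400) / (-5) = -2.369
  z = (12 - (-1)·0.556 - (-3)·-2.000) / (5) = 1.311
Iteration 3:
  x = (5 - (-3)·-2.369 - (-4)·1.311) / (9) = 0.349
  y = (10 - (1)·0.956 - (-1)·1.311) / (-5) = -2.071
  z = (12 - (-1)·0.956 - (-3)·-2.369) / (5) = 1.170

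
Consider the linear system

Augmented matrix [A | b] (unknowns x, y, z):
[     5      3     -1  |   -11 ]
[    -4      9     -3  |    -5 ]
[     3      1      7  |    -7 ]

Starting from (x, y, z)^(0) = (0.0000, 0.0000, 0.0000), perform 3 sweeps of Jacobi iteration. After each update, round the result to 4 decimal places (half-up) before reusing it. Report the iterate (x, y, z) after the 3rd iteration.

(-1.0755, -1.4666, 0.1524)

Iteration 1:
  x = (-11 - (3)·0.0000 - (-1)·0.0000) / (5) = -2.2000
  y = (-5 - (-4)·0.0000 - (-3)·0.0000) / (9) = -0.5556
  z = (-7 - (3)·0.0000 - (1)·0.0000) / (7) = -1.0000
Iteration 2:
  x = (-11 - (3)·-0.5556 - (-1)·-1.0000) / (5) = -2.0666
  y = (-5 - (-4)·-2.2000 - (-3)·-1.0000) / (9) = -1.8667
  z = (-7 - (3)·-2.2000 - (1)·-0.5556) / (7) = 0.0222
Iteration 3:
  x = (-11 - (3)·-1.8667 - (-1)·0.0222) / (5) = -1.0755
  y = (-5 - (-4)·-2.0666 - (-3)·0.0222) / (9) = -1.4666
  z = (-7 - (3)·-2.0666 - (1)·-1.8667) / (7) = 0.1524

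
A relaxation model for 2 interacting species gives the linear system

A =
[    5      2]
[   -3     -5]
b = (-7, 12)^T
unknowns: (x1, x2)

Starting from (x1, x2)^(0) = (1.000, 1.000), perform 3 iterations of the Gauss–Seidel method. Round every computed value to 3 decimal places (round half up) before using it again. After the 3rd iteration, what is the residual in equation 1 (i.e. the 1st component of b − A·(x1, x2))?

0.267

Iteration 1:
  x1 = (-7 - (2)·1.000) / (5) = -1.800
  x2 = (12 - (-3)·-1.800) / (-5) = -1.320
Iteration 2:
  x1 = (-7 - (2)·-1.320) / (5) = -0.872
  x2 = (12 - (-3)·-0.872) / (-5) = -1.877
Iteration 3:
  x1 = (-7 - (2)·-1.877) / (5) = -0.649
  x2 = (12 - (-3)·-0.649) / (-5) = -2.011
Residual b − A·x = (0.267, -0.002)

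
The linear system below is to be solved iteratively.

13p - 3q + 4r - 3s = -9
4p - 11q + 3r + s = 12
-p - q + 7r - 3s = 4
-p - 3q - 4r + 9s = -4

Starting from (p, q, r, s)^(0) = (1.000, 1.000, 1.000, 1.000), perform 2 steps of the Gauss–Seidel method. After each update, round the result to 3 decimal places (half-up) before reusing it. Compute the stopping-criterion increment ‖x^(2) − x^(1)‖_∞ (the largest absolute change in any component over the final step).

0.792

Iteration 1:
  p = (-9 - (-3)·1.000 - (4)·1.000 - (-3)·1.000) / (13) = -0.538
  q = (12 - (4)·-0.538 - (3)·1.000 - (1)·1.000) / (-11) = -0.923
  r = (4 - (-1)·-0.538 - (-1)·-0.923 - (-3)·1.000) / (7) = 0.791
  s = (-4 - (-1)·-0.538 - (-3)·-0.923 - (-4)·0.791) / (9) = -0.460
Iteration 2:
  p = (-9 - (-3)·-0.923 - (4)·0.791 - (-3)·-0.460) / (13) = -1.255
  q = (12 - (4)·-1.255 - (3)·0.791 - (1)·-0.460) / (-11) = -1.373
  r = (4 - (-1)·-1.255 - (-1)·-1.373 - (-3)·-0.460) / (7) = -0.001
  s = (-4 - (-1)·-1.255 - (-3)·-1.373 - (-4)·-0.001) / (9) = -1.042
Change: (-0.717, -0.450, -0.792, -0.582) → max |·| = 0.792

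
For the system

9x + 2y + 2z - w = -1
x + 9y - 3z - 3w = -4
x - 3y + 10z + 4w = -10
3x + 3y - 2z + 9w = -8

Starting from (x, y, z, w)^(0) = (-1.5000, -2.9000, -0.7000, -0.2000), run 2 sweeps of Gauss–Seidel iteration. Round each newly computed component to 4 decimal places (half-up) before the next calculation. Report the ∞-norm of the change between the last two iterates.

Iteration 1:
  x = (-1 - (2)·-2.9000 - (2)·-0.7000 - (-1)·-0.2000) / (9) = 0.6667
  y = (-4 - (1)·0.6667 - (-3)·-0.7000 - (-3)·-0.2000) / (9) = -0.8185
  z = (-10 - (1)·0.6667 - (-3)·-0.8185 - (4)·-0.2000) / (10) = -1.2322
  w = (-8 - (3)·0.6667 - (3)·-0.8185 - (-2)·-1.2322) / (9) = -1.1121
Iteration 2:
  x = (-1 - (2)·-0.8185 - (2)·-1.2322 - (-1)·-1.1121) / (9) = 0.2210
  y = (-4 - (1)·0.2210 - (-3)·-1.2322 - (-3)·-1.1121) / (9) = -1.2504
  z = (-10 - (1)·0.2210 - (-3)·-1.2504 - (4)·-1.1121) / (10) = -0.9524
  w = (-8 - (3)·0.2210 - (3)·-1.2504 - (-2)·-0.9524) / (9) = -0.7574
Change: (-0.4457, -0.4319, 0.2798, 0.3547) → max |·| = 0.4457

0.4457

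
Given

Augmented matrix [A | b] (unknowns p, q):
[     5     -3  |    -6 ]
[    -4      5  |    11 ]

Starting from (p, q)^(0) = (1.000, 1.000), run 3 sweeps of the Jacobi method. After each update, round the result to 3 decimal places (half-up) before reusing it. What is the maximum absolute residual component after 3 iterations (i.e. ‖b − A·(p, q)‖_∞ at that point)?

Iteration 1:
  p = (-6 - (-3)·1.000) / (5) = -0.600
  q = (11 - (-4)·1.000) / (5) = 3.000
Iteration 2:
  p = (-6 - (-3)·3.000) / (5) = 0.600
  q = (11 - (-4)·-0.600) / (5) = 1.720
Iteration 3:
  p = (-6 - (-3)·1.720) / (5) = -0.168
  q = (11 - (-4)·0.600) / (5) = 2.680
Residual b − A·x = (2.880, -3.072); ∞-norm = 3.072

3.072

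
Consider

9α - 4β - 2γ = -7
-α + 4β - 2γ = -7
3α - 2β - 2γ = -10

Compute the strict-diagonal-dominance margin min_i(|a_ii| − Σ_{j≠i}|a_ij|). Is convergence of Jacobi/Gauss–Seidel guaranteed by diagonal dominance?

-3

row 1: |9| − (4+2) = 3
row 2: |4| − (1+2) = 1
row 3: |-2| − (3+2) = -3
minimum over rows = -3 → not strictly diagonally dominant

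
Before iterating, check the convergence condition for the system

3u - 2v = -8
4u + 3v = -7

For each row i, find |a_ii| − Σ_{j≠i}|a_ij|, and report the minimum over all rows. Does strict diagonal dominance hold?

row 1: |3| − (2) = 1
row 2: |3| − (4) = -1
minimum over rows = -1 → not strictly diagonally dominant

-1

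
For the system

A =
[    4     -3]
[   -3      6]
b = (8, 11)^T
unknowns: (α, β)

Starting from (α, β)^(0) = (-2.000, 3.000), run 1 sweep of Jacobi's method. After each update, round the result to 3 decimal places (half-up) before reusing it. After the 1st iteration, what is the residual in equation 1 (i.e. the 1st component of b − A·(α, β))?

-6.501

Iteration 1:
  α = (8 - (-3)·3.000) / (4) = 4.250
  β = (11 - (-3)·-2.000) / (6) = 0.833
Residual b − A·x = (-6.501, 18.752)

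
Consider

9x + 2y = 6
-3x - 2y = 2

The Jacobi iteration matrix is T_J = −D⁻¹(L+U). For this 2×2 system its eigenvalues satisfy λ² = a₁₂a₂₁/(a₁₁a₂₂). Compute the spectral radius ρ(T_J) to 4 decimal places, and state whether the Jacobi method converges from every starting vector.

0.5774

a₁₂a₂₁/(a₁₁a₂₂) = (2)·(-3) / ((9)·(-2)) = 0.333333
ρ = √|0.333333| = √0.333333 = 0.5774
ρ < 1, so Jacobi converges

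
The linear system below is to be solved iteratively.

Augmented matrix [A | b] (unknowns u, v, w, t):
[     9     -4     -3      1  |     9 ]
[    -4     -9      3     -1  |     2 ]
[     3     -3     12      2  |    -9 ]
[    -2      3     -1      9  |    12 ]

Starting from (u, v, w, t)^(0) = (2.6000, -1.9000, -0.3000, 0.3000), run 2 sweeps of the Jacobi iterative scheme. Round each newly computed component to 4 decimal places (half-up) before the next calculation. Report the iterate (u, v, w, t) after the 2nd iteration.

Iteration 1:
  u = (9 - (-4)·-1.9000 - (-3)·-0.3000 - (1)·0.3000) / (9) = 0.0222
  v = (2 - (-4)·2.6000 - (3)·-0.3000 - (-1)·0.3000) / (-9) = -1.5111
  w = (-9 - (3)·2.6000 - (-3)·-1.9000 - (2)·0.3000) / (12) = -1.9250
  t = (12 - (-2)·2.6000 - (3)·-1.9000 - (-1)·-0.3000) / (9) = 2.5111
Iteration 2:
  u = (9 - (-4)·-1.5111 - (-3)·-1.9250 - (1)·2.5111) / (9) = -0.5923
  v = (2 - (-4)·0.0222 - (3)·-1.9250 - (-1)·2.5111) / (-9) = -1.1528
  w = (-9 - (3)·0.0222 - (-3)·-1.5111 - (2)·2.5111) / (12) = -1.5518
  t = (12 - (-2)·0.0222 - (3)·-1.5111 - (-1)·-1.9250) / (9) = 1.6281

(-0.5923, -1.1528, -1.5518, 1.6281)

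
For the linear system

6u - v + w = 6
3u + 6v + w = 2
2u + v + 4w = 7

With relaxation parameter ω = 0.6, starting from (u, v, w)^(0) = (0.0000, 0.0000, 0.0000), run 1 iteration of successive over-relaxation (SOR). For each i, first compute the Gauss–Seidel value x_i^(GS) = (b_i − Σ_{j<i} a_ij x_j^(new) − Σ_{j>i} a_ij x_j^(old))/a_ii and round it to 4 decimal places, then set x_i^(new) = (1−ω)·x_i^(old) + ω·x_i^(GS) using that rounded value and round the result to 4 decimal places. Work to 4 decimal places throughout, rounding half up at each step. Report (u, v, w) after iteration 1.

Iteration 1:
  u: GS value = (6 - (-1)·0.0000 - (1)·0.0000) / (6) = 1.0000;  u ← (1−ω)·0.0000 + ω·1.0000 = 0.6000
  v: GS value = (2 - (3)·0.6000 - (1)·0.0000) / (6) = 0.0333;  v ← (1−ω)·0.0000 + ω·0.0333 = 0.0200
  w: GS value = (7 - (2)·0.6000 - (1)·0.0200) / (4) = 1.4450;  w ← (1−ω)·0.0000 + ω·1.4450 = 0.8670

(0.6000, 0.0200, 0.8670)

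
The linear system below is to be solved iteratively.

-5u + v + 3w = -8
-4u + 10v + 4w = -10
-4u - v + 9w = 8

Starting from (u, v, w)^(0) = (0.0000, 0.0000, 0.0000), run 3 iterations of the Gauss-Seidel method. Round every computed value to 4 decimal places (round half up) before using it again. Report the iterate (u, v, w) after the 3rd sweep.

(2.6202, -0.7172, 1.9737)

Iteration 1:
  u = (-8 - (1)·0.0000 - (3)·0.0000) / (-5) = 1.6000
  v = (-10 - (-4)·1.6000 - (4)·0.0000) / (10) = -0.3600
  w = (8 - (-4)·1.6000 - (-1)·-0.3600) / (9) = 1.5600
Iteration 2:
  u = (-8 - (1)·-0.3600 - (3)·1.5600) / (-5) = 2.4640
  v = (-10 - (-4)·2.4640 - (4)·1.5600) / (10) = -0.6384
  w = (8 - (-4)·2.4640 - (-1)·-0.6384) / (9) = 1.9131
Iteration 3:
  u = (-8 - (1)·-0.6384 - (3)·1.9131) / (-5) = 2.6202
  v = (-10 - (-4)·2.6202 - (4)·1.9131) / (10) = -0.7172
  w = (8 - (-4)·2.6202 - (-1)·-0.7172) / (9) = 1.9737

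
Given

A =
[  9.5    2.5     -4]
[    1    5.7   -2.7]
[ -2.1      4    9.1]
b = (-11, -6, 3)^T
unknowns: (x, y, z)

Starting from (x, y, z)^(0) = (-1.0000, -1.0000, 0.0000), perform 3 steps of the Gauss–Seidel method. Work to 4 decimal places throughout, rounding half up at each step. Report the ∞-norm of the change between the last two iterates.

0.0764

Iteration 1:
  x = (-11 - (2.5)·-1.0000 - (-4)·0.0000) / (9.5) = -0.8947
  y = (-6 - (1)·-0.8947 - (-2.7)·0.0000) / (5.7) = -0.8957
  z = (3 - (-2.1)·-0.8947 - (4)·-0.8957) / (9.1) = 0.5169
Iteration 2:
  x = (-11 - (2.5)·-0.8957 - (-4)·0.5169) / (9.5) = -0.7045
  y = (-6 - (1)·-0.7045 - (-2.7)·0.5169) / (5.7) = -0.6842
  z = (3 - (-2.1)·-0.7045 - (4)·-0.6842) / (9.1) = 0.4678
Iteration 3:
  x = (-11 - (2.5)·-0.6842 - (-4)·0.4678) / (9.5) = -0.7809
  y = (-6 - (1)·-0.7809 - (-2.7)·0.4678) / (5.7) = -0.6940
  z = (3 - (-2.1)·-0.7809 - (4)·-0.6940) / (9.1) = 0.4545
Change: (-0.0764, -0.0098, -0.0133) → max |·| = 0.0764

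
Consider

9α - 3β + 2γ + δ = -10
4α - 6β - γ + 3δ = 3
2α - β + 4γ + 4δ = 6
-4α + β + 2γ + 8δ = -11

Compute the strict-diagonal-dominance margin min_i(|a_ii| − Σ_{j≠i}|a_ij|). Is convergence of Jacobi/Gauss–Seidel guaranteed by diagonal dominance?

row 1: |9| − (3+2+1) = 3
row 2: |-6| − (4+1+3) = -2
row 3: |4| − (2+1+4) = -3
row 4: |8| − (4+1+2) = 1
minimum over rows = -3 → not strictly diagonally dominant

-3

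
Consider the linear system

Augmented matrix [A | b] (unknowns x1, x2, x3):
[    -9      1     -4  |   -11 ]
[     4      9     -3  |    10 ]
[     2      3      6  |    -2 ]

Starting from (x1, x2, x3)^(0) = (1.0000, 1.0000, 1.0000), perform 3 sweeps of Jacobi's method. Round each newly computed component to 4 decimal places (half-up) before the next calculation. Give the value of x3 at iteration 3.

Iteration 1:
  x1 = (-11 - (1)·1.0000 - (-4)·1.0000) / (-9) = 0.8889
  x2 = (10 - (4)·1.0000 - (-3)·1.0000) / (9) = 1.0000
  x3 = (-2 - (2)·1.0000 - (3)·1.0000) / (6) = -1.1667
Iteration 2:
  x1 = (-11 - (1)·1.0000 - (-4)·-1.1667) / (-9) = 1.8519
  x2 = (10 - (4)·0.8889 - (-3)·-1.1667) / (9) = 0.3271
  x3 = (-2 - (2)·0.8889 - (3)·1.0000) / (6) = -1.1296
Iteration 3:
  x1 = (-11 - (1)·0.3271 - (-4)·-1.1296) / (-9) = 1.7606
  x2 = (10 - (4)·1.8519 - (-3)·-1.1296) / (9) = -0.0885
  x3 = (-2 - (2)·1.8519 - (3)·0.3271) / (6) = -1.1142

-1.1142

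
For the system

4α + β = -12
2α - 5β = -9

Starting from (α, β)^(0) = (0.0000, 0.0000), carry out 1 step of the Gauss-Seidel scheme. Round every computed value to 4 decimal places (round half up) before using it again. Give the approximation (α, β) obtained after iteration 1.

(-3.0000, 0.6000)

Iteration 1:
  α = (-12 - (1)·0.0000) / (4) = -3.0000
  β = (-9 - (2)·-3.0000) / (-5) = 0.6000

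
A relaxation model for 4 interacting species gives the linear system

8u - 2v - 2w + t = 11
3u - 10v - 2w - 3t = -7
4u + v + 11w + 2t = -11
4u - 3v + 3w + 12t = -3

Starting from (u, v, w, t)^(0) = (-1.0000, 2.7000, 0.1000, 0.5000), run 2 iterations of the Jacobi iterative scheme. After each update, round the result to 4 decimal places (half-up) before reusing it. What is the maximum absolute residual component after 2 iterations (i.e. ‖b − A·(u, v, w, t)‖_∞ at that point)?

Iteration 1:
  u = (11 - (-2)·2.7000 - (-2)·0.1000 - (1)·0.5000) / (8) = 2.0125
  v = (-7 - (3)·-1.0000 - (-2)·0.1000 - (-3)·0.5000) / (-10) = 0.2300
  w = (-11 - (4)·-1.0000 - (1)·2.7000 - (2)·0.5000) / (11) = -0.9727
  t = (-3 - (4)·-1.0000 - (-3)·2.7000 - (3)·0.1000) / (12) = 0.7333
Iteration 2:
  u = (11 - (-2)·0.2300 - (-2)·-0.9727 - (1)·0.7333) / (8) = 1.0977
  v = (-7 - (3)·2.0125 - (-2)·-0.9727 - (-3)·0.7333) / (-10) = 1.2783
  w = (-11 - (4)·2.0125 - (1)·0.2300 - (2)·0.7333) / (11) = -1.8861
  t = (-3 - (4)·2.0125 - (-3)·0.2300 - (3)·-0.9727) / (12) = -0.6202
Residual b − A·x = (1.6230, -3.1429, 5.3184, 9.5448); ∞-norm = 9.5448

9.5448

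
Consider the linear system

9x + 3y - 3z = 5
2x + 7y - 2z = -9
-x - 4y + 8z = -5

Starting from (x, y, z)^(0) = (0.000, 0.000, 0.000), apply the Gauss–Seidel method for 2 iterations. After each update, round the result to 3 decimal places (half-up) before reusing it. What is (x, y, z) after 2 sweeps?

(0.611, -1.825, -1.461)

Iteration 1:
  x = (5 - (3)·0.000 - (-3)·0.000) / (9) = 0.556
  y = (-9 - (2)·0.556 - (-2)·0.000) / (7) = -1.445
  z = (-5 - (-1)·0.556 - (-4)·-1.445) / (8) = -1.278
Iteration 2:
  x = (5 - (3)·-1.445 - (-3)·-1.278) / (9) = 0.611
  y = (-9 - (2)·0.611 - (-2)·-1.278) / (7) = -1.825
  z = (-5 - (-1)·0.611 - (-4)·-1.825) / (8) = -1.461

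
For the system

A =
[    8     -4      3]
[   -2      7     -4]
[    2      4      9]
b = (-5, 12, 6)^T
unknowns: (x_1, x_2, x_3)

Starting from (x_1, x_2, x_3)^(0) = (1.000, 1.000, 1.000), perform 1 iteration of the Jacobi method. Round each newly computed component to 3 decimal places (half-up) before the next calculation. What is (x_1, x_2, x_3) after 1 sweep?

Iteration 1:
  x_1 = (-5 - (-4)·1.000 - (3)·1.000) / (8) = -0.500
  x_2 = (12 - (-2)·1.000 - (-4)·1.000) / (7) = 2.571
  x_3 = (6 - (2)·1.000 - (4)·1.000) / (9) = 0.000

(-0.500, 2.571, 0.000)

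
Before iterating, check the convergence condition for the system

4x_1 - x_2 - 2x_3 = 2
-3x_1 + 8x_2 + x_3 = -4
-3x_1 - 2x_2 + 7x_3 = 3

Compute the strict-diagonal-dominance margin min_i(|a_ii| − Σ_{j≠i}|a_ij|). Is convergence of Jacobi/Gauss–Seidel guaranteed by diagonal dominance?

row 1: |4| − (1+2) = 1
row 2: |8| − (3+1) = 4
row 3: |7| − (3+2) = 2
minimum over rows = 1 → strictly diagonally dominant (convergence guaranteed)

1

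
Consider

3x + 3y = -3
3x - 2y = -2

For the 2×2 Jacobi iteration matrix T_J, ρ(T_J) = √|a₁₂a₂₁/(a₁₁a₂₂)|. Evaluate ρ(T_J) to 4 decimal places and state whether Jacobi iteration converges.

1.2247

a₁₂a₂₁/(a₁₁a₂₂) = (3)·(3) / ((3)·(-2)) = -1.500000
ρ = √|-1.500000| = √1.500000 = 1.2247
ρ > 1, so Jacobi diverges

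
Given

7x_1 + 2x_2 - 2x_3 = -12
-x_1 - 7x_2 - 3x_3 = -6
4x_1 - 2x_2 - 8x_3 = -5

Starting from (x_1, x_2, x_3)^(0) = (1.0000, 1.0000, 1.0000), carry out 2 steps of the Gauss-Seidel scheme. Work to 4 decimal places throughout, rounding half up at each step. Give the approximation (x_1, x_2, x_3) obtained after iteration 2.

(-2.0211, 1.3175, -0.7149)

Iteration 1:
  x_1 = (-12 - (2)·1.0000 - (-2)·1.0000) / (7) = -1.7143
  x_2 = (-6 - (-1)·-1.7143 - (-3)·1.0000) / (-7) = 0.6735
  x_3 = (-5 - (4)·-1.7143 - (-2)·0.6735) / (-8) = -0.4005
Iteration 2:
  x_1 = (-12 - (2)·0.6735 - (-2)·-0.4005) / (7) = -2.0211
  x_2 = (-6 - (-1)·-2.0211 - (-3)·-0.4005) / (-7) = 1.3175
  x_3 = (-5 - (4)·-2.0211 - (-2)·1.3175) / (-8) = -0.7149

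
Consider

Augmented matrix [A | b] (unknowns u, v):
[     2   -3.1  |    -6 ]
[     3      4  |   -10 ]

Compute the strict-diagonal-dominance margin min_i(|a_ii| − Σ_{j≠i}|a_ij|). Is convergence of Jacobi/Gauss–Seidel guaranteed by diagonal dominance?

row 1: |2| − (3.1) = -1.1
row 2: |4| − (3) = 1
minimum over rows = -1.1 → not strictly diagonally dominant

-1.1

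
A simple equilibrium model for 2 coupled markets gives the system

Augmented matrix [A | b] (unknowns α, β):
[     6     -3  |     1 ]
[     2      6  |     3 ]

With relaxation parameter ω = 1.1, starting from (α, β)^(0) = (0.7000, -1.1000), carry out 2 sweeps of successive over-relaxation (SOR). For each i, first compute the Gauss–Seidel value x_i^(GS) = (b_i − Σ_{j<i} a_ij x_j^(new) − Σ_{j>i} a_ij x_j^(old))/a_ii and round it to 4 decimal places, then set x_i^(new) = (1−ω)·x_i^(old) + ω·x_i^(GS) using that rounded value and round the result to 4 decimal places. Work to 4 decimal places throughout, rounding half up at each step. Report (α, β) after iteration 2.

Iteration 1:
  α: GS value = (1 - (-3)·-1.1000) / (6) = -0.3833;  α ← (1−ω)·0.7000 + ω·-0.3833 = -0.4916
  β: GS value = (3 - (2)·-0.4916) / (6) = 0.6639;  β ← (1−ω)·-1.1000 + ω·0.6639 = 0.8403
Iteration 2:
  α: GS value = (1 - (-3)·0.8403) / (6) = 0.5868;  α ← (1−ω)·-0.4916 + ω·0.5868 = 0.6946
  β: GS value = (3 - (2)·0.6946) / (6) = 0.2685;  β ← (1−ω)·0.8403 + ω·0.2685 = 0.2113

(0.6946, 0.2113)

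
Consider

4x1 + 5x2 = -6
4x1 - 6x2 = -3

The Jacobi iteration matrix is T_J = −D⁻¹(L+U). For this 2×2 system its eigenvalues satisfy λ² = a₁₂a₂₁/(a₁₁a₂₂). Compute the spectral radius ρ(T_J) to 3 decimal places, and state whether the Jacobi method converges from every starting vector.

a₁₂a₂₁/(a₁₁a₂₂) = (5)·(4) / ((4)·(-6)) = -0.833333
ρ = √|-0.833333| = √0.833333 = 0.913
ρ < 1, so Jacobi converges

0.913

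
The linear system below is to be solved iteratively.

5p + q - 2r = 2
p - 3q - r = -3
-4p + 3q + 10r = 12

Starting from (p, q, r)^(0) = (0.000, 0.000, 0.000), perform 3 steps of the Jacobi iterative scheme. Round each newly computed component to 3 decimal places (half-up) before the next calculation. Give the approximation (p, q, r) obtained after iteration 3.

(0.677, 0.873, 1.252)

Iteration 1:
  p = (2 - (1)·0.000 - (-2)·0.000) / (5) = 0.400
  q = (-3 - (1)·0.000 - (-1)·0.000) / (-3) = 1.000
  r = (12 - (-4)·0.000 - (3)·0.000) / (10) = 1.200
Iteration 2:
  p = (2 - (1)·1.000 - (-2)·1.200) / (5) = 0.680
  q = (-3 - (1)·0.400 - (-1)·1.200) / (-3) = 0.733
  r = (12 - (-4)·0.400 - (3)·1.000) / (10) = 1.060
Iteration 3:
  p = (2 - (1)·0.733 - (-2)·1.060) / (5) = 0.677
  q = (-3 - (1)·0.680 - (-1)·1.060) / (-3) = 0.873
  r = (12 - (-4)·0.680 - (3)·0.733) / (10) = 1.252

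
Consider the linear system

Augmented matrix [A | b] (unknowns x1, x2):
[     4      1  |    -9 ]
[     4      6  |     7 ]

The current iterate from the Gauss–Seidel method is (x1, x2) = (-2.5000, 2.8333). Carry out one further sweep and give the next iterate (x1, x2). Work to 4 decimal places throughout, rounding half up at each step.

One sweep:
  x1 = (-9 - (1)·2.8333) / (4) = -2.9583
  x2 = (7 - (4)·-2.9583) / (6) = 3.1389

(-2.9583, 3.1389)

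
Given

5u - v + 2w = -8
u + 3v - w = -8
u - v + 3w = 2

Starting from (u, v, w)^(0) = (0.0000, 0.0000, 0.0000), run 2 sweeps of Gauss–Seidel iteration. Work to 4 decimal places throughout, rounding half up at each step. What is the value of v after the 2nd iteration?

-1.7630

Iteration 1:
  u = (-8 - (-1)·0.0000 - (2)·0.0000) / (5) = -1.6000
  v = (-8 - (1)·-1.6000 - (-1)·0.0000) / (3) = -2.1333
  w = (2 - (1)·-1.6000 - (-1)·-2.1333) / (3) = 0.4889
Iteration 2:
  u = (-8 - (-1)·-2.1333 - (2)·0.4889) / (5) = -2.2222
  v = (-8 - (1)·-2.2222 - (-1)·0.4889) / (3) = -1.7630
  w = (2 - (1)·-2.2222 - (-1)·-1.7630) / (3) = 0.8197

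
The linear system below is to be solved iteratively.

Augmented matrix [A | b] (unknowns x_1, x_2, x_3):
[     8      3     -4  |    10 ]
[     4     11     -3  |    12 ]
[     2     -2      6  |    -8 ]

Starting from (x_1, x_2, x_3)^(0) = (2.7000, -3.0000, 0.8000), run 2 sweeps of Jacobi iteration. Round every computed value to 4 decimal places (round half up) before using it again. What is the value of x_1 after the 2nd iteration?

-0.4894

Iteration 1:
  x_1 = (10 - (3)·-3.0000 - (-4)·0.8000) / (8) = 2.7750
  x_2 = (12 - (4)·2.7000 - (-3)·0.8000) / (11) = 0.3273
  x_3 = (-8 - (2)·2.7000 - (-2)·-3.0000) / (6) = -3.2333
Iteration 2:
  x_1 = (10 - (3)·0.3273 - (-4)·-3.2333) / (8) = -0.4894
  x_2 = (12 - (4)·2.7750 - (-3)·-3.2333) / (11) = -0.8000
  x_3 = (-8 - (2)·2.7750 - (-2)·0.3273) / (6) = -2.1492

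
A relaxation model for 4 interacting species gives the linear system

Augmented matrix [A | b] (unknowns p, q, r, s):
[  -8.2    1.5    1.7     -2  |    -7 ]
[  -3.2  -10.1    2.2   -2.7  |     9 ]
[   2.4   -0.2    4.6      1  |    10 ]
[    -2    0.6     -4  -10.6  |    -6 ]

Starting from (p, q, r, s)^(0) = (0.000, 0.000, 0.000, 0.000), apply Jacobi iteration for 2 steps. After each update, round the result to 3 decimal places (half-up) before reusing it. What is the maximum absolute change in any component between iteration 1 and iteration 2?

Iteration 1:
  p = (-7 - (1.5)·0.000 - (1.7)·0.000 - (-2)·0.000) / (-8.2) = 0.854
  q = (9 - (-3.2)·0.000 - (2.2)·0.000 - (-2.7)·0.000) / (-10.1) = -0.891
  r = (10 - (2.4)·0.000 - (-0.2)·0.000 - (1)·0.000) / (4.6) = 2.174
  s = (-6 - (-2)·0.000 - (0.6)·0.000 - (-4)·0.000) / (-10.6) = 0.566
Iteration 2:
  p = (-7 - (1.5)·-0.891 - (1.7)·2.174 - (-2)·0.566) / (-8.2) = 1.003
  q = (9 - (-3.2)·0.854 - (2.2)·2.174 - (-2.7)·0.566) / (-10.1) = -0.839
  r = (10 - (2.4)·0.854 - (-0.2)·-0.891 - (1)·0.566) / (4.6) = 1.567
  s = (-6 - (-2)·0.854 - (0.6)·-0.891 - (-4)·2.174) / (-10.6) = -0.466
Change: (0.149, 0.052, -0.607, -1.032) → max |·| = 1.032

1.032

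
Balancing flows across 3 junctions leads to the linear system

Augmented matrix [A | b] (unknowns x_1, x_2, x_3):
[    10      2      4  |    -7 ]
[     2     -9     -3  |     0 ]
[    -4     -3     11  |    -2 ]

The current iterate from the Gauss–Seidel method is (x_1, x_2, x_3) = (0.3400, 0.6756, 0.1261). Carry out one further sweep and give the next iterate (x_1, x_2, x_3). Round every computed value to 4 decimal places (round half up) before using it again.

One sweep:
  x_1 = (-7 - (2)·0.6756 - (4)·0.1261) / (10) = -0.8856
  x_2 = (0 - (2)·-0.8856 - (-3)·0.1261) / (-9) = -0.2388
  x_3 = (-2 - (-4)·-0.8856 - (-3)·-0.2388) / (11) = -0.5690

(-0.8856, -0.2388, -0.5690)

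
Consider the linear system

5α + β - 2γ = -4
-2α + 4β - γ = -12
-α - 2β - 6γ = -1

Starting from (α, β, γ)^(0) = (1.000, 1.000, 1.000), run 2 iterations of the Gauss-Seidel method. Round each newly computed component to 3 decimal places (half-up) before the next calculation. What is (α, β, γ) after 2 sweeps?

Iteration 1:
  α = (-4 - (1)·1.000 - (-2)·1.000) / (5) = -0.600
  β = (-12 - (-2)·-0.600 - (-1)·1.000) / (4) = -3.050
  γ = (-1 - (-1)·-0.600 - (-2)·-3.050) / (-6) = 1.283
Iteration 2:
  α = (-4 - (1)·-3.050 - (-2)·1.283) / (5) = 0.323
  β = (-12 - (-2)·0.323 - (-1)·1.283) / (4) = -2.518
  γ = (-1 - (-1)·0.323 - (-2)·-2.518) / (-6) = 0.952

(0.323, -2.518, 0.952)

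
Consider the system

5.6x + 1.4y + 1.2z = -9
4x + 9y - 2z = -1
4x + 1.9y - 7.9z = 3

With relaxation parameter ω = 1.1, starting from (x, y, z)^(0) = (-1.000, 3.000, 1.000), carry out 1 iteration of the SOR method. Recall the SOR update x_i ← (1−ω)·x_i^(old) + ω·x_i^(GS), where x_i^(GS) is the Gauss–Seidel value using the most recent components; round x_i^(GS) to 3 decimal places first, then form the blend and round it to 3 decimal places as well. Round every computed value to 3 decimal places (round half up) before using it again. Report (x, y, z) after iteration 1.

Iteration 1:
  x: GS value = (-9 - (1.4)·3.000 - (1.2)·1.000) / (5.6) = -2.571;  x ← (1−ω)·-1.000 + ω·-2.571 = -2.728
  y: GS value = (-1 - (4)·-2.728 - (-2)·1.000) / (9) = 1.324;  y ← (1−ω)·3.000 + ω·1.324 = 1.156
  z: GS value = (3 - (4)·-2.728 - (1.9)·1.156) / (-7.9) = -1.483;  z ← (1−ω)·1.000 + ω·-1.483 = -1.731

(-2.728, 1.156, -1.731)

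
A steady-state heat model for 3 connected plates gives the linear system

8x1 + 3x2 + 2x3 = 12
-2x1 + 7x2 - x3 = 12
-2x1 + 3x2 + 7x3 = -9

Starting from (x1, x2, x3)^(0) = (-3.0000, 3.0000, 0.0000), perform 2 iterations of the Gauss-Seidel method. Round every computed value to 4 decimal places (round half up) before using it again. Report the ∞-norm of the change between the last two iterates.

Iteration 1:
  x1 = (12 - (3)·3.0000 - (2)·0.0000) / (8) = 0.3750
  x2 = (12 - (-2)·0.3750 - (-1)·0.0000) / (7) = 1.8214
  x3 = (-9 - (-2)·0.3750 - (3)·1.8214) / (7) = -1.9592
Iteration 2:
  x1 = (12 - (3)·1.8214 - (2)·-1.9592) / (8) = 1.3068
  x2 = (12 - (-2)·1.3068 - (-1)·-1.9592) / (7) = 1.8078
  x3 = (-9 - (-2)·1.3068 - (3)·1.8078) / (7) = -1.6871
Change: (0.9318, -0.0136, 0.2721) → max |·| = 0.9318

0.9318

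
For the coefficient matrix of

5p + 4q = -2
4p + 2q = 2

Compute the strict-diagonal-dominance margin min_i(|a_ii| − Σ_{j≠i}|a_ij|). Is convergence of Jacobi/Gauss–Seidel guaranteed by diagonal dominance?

row 1: |5| − (4) = 1
row 2: |2| − (4) = -2
minimum over rows = -2 → not strictly diagonally dominant

-2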